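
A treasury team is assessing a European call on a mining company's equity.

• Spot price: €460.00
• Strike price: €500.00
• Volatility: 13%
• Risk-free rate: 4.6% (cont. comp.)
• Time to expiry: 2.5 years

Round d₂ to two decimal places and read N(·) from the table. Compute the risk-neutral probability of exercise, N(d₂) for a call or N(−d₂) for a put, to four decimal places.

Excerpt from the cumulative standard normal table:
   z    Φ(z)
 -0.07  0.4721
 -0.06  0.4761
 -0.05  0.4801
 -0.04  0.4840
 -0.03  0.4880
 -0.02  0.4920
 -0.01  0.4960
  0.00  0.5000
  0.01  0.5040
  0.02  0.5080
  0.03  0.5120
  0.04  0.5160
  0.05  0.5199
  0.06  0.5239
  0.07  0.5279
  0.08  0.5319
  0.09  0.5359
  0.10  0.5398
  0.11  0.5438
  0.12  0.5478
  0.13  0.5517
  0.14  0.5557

0.5199

T = 2.5;  σ√T = 0.2055
d₁ = [ln(460/500) + (0.046 + 0.13²/2)·2.5] / 0.2055 = [-0.0834 + 0.1361] / 0.2055 = 0.2566 ⇒ 0.26
d₂ = d₁ − σ√T = 0.2566 − 0.2055 = 0.0511 ⇒ 0.05
Pr(exercise) under Q = N(d₂) = 0.5199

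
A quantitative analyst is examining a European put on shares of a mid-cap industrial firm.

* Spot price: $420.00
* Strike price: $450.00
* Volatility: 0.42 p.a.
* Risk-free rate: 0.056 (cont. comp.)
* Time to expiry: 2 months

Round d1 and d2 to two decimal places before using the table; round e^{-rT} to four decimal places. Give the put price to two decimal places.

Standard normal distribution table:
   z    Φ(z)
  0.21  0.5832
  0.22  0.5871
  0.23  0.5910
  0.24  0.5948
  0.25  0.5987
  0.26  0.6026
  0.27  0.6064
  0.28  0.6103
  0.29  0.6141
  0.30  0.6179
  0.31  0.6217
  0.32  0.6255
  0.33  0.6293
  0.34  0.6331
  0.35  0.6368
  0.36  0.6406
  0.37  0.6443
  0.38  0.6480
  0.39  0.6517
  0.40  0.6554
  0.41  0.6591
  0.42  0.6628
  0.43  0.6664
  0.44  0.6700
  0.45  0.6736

$44.00

σ√T = 0.42 × 0.4082 = 0.1715
d₁ = [ln(420/450) + (0.056 + 0.42²/2)·0.1667] / 0.1715 = [-0.0690 + 0.0240] / 0.1715 = -0.2622 → -0.26
d₂ = d₁ − σ√T = -0.2622 − 0.1715 = -0.4337 → -0.43
exp(−rT) = exp(−0.056·0.1667) = 0.9907
P = 450·0.9907·N(0.43) − 420·N(0.26) = 450·0.9907·0.6664 − 420·0.6026 = 297.0911 − 253.0920 = 43.9991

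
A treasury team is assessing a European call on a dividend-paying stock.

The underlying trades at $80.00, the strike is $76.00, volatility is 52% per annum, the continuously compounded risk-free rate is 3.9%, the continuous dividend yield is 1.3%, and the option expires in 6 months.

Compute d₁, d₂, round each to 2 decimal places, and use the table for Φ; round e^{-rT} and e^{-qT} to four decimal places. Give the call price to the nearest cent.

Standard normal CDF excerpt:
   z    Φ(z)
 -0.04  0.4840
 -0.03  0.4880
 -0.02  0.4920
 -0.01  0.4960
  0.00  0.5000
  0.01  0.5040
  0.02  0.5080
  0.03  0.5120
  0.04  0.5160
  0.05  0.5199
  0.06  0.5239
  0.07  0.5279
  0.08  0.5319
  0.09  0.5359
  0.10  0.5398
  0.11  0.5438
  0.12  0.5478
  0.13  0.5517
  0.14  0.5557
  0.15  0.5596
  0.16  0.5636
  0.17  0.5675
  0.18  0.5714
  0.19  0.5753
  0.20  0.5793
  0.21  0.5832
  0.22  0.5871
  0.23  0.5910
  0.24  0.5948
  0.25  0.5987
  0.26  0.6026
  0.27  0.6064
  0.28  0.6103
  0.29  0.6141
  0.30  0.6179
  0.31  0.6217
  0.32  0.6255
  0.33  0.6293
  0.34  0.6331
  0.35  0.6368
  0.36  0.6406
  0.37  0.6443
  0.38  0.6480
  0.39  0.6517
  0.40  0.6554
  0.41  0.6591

σ√T = 0.52 × 0.7071 = 0.3677
d₁ = [ln(80/76) + (0.039 − 0.013 + ½·0.52²)·0.5] / (σ√T) = (0.0513 + 0.0806) / 0.3677 = 0.3587 ≈ 0.36
d₂ = 0.3587 − 0.3677 = -0.0090 ≈ -0.01
exp(−qT) = exp(−0.013·0.5) = 0.9935;  exp(−rT) = exp(−0.039·0.5) = 0.9807
C = 80·0.9935·N(0.36) − 76·0.9807·N(-0.01) = 80·0.9935·0.6406 − 76·0.9807·0.4960 = 50.9149 − 36.9685 = 13.9464

$13.95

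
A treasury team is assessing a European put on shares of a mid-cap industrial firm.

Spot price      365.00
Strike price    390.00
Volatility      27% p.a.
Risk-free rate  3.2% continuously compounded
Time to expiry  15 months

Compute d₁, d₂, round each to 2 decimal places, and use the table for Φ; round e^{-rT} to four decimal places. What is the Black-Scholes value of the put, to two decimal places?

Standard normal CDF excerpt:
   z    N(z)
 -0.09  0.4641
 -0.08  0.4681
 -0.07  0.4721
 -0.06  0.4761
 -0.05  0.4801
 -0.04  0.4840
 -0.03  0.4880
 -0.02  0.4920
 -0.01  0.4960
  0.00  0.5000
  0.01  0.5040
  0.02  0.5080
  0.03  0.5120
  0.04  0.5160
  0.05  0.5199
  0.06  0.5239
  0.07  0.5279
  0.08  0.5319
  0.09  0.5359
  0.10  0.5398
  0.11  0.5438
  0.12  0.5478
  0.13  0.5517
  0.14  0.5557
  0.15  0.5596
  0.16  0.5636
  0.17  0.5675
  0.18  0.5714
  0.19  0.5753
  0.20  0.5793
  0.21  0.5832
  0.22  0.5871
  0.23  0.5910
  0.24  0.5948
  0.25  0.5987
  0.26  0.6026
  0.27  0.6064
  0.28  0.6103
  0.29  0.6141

σ√T = 0.27 × 1.1180 = 0.3019
d₁ = [ln(365/390) + (0.032 + 0.27²/2)·1.25] / 0.3019 = [-0.0662 + 0.0856] / 0.3019 = 0.0640 ≈ 0.06
d₂ = d₁ − σ√T = 0.0640 − 0.3019 = -0.2379 ≈ -0.24
e^(−rT) = e^(−0.032·1.25) = 0.9608
N(−d₂) = N(0.24) = 0.5948;  N(−d₁) = N(-0.06) = 0.4761
P = 390·0.9608·0.5948 − 365·0.4761 = 222.8787 − 173.7765 = 49.1022

49.10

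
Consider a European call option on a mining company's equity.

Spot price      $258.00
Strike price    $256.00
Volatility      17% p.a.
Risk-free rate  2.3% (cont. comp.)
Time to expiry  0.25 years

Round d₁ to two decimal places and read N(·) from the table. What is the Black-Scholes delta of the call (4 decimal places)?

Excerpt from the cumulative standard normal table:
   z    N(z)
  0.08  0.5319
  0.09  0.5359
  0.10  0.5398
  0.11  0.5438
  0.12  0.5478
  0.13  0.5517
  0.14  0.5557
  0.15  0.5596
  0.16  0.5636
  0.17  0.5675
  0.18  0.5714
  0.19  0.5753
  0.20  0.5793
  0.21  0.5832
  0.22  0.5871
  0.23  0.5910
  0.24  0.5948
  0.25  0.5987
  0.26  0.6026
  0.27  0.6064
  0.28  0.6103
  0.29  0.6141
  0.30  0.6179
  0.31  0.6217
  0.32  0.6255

0.5793

σ√T = 0.17 × 0.5000 = 0.0850
d₁ = [ln(258/256) + (0.023 + 0.17²/2)·0.25] / 0.0850 = [0.0078 + 0.0094] / 0.0850 = 0.2017 ≈ 0.20
N(d₁) = N(0.20) = 0.5793
Δ_call = N(d₁) = 0.5793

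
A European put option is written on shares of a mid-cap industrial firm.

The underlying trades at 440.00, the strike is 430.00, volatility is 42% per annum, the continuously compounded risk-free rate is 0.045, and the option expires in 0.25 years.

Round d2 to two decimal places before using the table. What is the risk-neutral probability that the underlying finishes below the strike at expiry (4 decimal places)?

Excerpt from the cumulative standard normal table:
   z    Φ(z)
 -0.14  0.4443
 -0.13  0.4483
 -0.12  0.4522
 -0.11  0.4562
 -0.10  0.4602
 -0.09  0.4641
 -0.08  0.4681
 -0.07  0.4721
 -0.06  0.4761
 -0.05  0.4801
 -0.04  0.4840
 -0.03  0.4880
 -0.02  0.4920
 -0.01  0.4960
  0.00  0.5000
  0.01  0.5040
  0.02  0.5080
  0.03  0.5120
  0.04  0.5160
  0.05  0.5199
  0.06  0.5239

T = 0.25;  σ√T = 0.2100
d₁ = [ln(440/430) + (0.045 + 0.42²/2)·0.25] / 0.2100 = [0.0230 + 0.0333] / 0.2100 = 0.2680 which rounds to 0.27
d₂ = d₁ − σ√T = 0.2680 − 0.2100 = 0.0580 which rounds to 0.06
Risk-neutral Pr[S_T < K] = N(−d₂) = N(-0.06) = 0.4761

0.4761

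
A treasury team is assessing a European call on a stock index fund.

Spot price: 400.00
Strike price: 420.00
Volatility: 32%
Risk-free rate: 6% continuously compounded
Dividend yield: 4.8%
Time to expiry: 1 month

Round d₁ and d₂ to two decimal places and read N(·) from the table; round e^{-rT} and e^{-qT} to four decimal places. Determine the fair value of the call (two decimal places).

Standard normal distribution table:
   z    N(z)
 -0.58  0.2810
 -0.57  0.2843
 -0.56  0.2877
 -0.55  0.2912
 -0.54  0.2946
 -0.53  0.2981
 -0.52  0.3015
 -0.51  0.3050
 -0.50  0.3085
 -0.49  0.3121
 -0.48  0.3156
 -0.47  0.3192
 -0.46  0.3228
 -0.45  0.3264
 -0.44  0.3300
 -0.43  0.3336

6.94

σ√T = 0.32·√0.08333 = 0.0924
d₁ = [ln(400/420) + (0.06 − 0.048 + 0.32²/2)·0.08333] / 0.0924 = [-0.0488 + 0.0053] / 0.0924 = -0.4712 → -0.47
d₂ = d₁ − σ√T = -0.4712 − 0.0924 = -0.5635 → -0.56
e^(−qT) = e^(−0.048·0.08333) = 0.9960;  e^(−rT) = e^(−0.06·0.08333) = 0.9950
C = 400·0.9960·N(-0.47) − 420·0.9950·N(-0.56) = 400·0.9960·0.3192 − 420·0.9950·0.2877 = 127.1693 − 120.2298 = 6.9394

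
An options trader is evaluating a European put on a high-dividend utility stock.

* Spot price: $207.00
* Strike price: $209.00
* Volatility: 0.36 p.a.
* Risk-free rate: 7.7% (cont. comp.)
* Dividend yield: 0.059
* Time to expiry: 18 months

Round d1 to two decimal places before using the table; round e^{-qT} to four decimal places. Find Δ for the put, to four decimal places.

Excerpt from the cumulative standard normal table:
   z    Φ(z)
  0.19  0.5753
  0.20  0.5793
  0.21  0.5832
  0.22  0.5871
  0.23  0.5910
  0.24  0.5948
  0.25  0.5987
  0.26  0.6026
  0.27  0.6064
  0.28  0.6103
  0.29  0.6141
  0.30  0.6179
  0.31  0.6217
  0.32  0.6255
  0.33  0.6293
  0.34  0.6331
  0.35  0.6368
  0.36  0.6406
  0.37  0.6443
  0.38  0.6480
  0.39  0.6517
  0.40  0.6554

-0.3637

σ√T = 0.36 × 1.2247 = 0.4409
d₁ = [ln(207/209) + (0.077 − 0.059 + 0.36²/2)·1.5] / 0.4409 = [-0.0096 + 0.1242] / 0.4409 = 0.2599 ≈ 0.26
N(d₁) = N(0.26) = 0.6026
Δ_put = exp(−qT)·(N(d₁) − 1) = 0.9153·(0.6026 − 1) = -0.3637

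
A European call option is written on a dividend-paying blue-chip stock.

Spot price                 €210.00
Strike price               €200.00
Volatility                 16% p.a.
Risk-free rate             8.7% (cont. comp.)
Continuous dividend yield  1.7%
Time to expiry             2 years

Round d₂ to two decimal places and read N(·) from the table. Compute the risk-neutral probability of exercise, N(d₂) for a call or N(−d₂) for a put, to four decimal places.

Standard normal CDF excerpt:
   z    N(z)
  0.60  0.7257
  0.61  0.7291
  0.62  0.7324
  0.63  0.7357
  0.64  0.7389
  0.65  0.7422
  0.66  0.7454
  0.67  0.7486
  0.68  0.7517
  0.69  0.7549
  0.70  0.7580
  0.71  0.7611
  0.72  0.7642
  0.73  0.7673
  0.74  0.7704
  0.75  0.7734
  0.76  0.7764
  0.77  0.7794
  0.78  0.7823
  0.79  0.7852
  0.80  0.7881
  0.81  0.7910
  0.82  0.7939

0.7642

σ√T = 0.16·√2 = 0.2263
ln(S/K) + (r − q + σ²/2)T = ln(210/200) + (0.087 − 0.017 + 0.16²/2)·2 = 0.0488 + 0.1656 = 0.2144
d₁ = 0.2144 / 0.2263 = 0.9475 → 0.95
d₂ = d₁ − σ√T = 0.9475 − 0.2263 = 0.7212 → 0.72
Pr(exercise) under Q = N(d₂) = 0.7642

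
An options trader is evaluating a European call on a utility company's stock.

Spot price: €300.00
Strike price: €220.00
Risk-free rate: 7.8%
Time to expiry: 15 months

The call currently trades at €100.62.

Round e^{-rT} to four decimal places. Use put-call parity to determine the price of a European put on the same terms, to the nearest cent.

e^(−rT) = e^(−0.078·1.25) = 0.9071
Put-call parity: C − P = S − K·e^(−rT) = 300 − 220·0.9071 = 300 − 199.5620 = 100.4380
P = C − (C − P) = 100.62 − (100.4380) = 0.1820

€0.18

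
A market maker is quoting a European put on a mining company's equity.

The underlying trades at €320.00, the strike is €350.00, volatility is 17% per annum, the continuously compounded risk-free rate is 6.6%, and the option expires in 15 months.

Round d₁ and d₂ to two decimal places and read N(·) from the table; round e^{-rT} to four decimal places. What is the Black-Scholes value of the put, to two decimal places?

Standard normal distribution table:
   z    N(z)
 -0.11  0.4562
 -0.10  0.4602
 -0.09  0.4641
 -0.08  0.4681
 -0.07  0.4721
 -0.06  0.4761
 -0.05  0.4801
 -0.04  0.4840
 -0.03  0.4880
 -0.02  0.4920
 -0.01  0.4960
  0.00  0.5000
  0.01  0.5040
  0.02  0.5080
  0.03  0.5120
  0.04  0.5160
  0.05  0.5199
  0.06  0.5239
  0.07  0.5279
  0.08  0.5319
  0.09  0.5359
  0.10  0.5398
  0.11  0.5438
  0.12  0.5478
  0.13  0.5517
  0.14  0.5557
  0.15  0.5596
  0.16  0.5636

€25.45

σ√T = 0.17·√1.25 = 0.1901
d₁ = [ln(320/350) + (0.066 + 0.17²/2)·1.25] / 0.1901 = [-0.0896 + 0.1006] / 0.1901 = 0.0576 ⇒ 0.06
d₂ = d₁ − σ√T = 0.0576 − 0.1901 = -0.1325 ⇒ -0.13
e^(−rT) = e^(−0.066·1.25) = 0.9208
P = 350·0.9208·N(0.13) − 320·N(-0.06) = 350·0.9208·0.5517 − 320·0.4761 = 177.8019 − 152.3520 = 25.4499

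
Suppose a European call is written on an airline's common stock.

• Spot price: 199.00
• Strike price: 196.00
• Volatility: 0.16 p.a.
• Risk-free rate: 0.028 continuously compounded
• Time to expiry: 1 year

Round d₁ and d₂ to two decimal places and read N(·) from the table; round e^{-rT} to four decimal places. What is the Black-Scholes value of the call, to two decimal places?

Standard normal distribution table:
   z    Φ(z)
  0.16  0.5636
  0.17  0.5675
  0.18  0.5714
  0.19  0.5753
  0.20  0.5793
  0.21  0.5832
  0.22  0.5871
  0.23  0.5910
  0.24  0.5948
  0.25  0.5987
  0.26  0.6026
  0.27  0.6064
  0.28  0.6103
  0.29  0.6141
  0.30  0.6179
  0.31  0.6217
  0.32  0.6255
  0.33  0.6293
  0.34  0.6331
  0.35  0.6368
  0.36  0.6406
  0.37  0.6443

σ√T = 0.16 × 1.0000 = 0.1600
d₁ = [ln(199/196) + (0.028 + 0.16²/2)·1] / 0.1600 = [0.0152 + 0.0408] / 0.1600 = 0.3499 ≈ 0.35
d₂ = d₁ − σ√T = 0.3499 − 0.1600 = 0.1899 ≈ 0.19
e^(−rT) = e^(−0.028·1) = 0.9724
N(d₁) = N(0.35) = 0.6368;  N(d₂) = N(0.19) = 0.5753
C = 199·0.6368 − 196·0.9724·0.5753 = 126.7232 − 109.6467 = 17.0765

17.08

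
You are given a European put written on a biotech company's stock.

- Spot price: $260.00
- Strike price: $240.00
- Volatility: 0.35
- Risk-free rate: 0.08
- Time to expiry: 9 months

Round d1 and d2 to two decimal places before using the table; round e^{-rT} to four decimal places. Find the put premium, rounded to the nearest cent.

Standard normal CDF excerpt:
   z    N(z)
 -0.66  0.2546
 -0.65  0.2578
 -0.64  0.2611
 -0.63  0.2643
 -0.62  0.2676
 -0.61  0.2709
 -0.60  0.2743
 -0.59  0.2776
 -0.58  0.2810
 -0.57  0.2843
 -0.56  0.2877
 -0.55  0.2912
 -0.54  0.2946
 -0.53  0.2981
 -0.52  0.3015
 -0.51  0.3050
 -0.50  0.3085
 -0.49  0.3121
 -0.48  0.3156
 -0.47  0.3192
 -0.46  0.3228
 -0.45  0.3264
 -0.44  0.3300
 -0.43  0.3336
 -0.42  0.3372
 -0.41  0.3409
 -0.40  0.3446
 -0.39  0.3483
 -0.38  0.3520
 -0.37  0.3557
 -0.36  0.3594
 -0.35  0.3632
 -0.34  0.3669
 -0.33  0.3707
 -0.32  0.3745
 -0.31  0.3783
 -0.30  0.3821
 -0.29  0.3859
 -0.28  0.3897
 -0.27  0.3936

$15.07

σ√T = 0.35·√0.75 = 0.3031
d₁ = [ln(260/240) + (0.08 + 0.35²/2)·0.75] / 0.3031 = [0.0800 + 0.1059] / 0.3031 = 0.6136 ⇒ 0.61
d₂ = d₁ − σ√T = 0.6136 − 0.3031 = 0.3105 ⇒ 0.31
exp(−rT) = exp(−0.08·0.75) = 0.9418
P = 240·0.9418·N(-0.31) − 260·N(-0.61) = 240·0.9418·0.3783 − 260·0.2709 = 85.5079 − 70.4340 = 15.0739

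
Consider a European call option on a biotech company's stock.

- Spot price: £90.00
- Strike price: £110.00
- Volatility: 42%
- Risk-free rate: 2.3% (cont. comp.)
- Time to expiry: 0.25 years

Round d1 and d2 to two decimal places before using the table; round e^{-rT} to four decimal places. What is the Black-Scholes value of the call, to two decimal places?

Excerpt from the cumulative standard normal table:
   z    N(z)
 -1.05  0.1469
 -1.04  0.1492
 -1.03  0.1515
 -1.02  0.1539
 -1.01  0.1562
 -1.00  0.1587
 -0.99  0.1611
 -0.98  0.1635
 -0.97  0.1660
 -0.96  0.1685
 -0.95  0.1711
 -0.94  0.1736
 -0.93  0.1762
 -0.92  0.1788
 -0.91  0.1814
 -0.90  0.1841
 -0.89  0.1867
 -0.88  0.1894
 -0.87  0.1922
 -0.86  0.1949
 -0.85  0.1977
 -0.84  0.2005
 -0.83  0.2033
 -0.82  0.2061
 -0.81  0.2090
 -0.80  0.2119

£1.98

σ√T = 0.42 × 0.5000 = 0.2100
ln(S/K) + (r + σ²/2)T = ln(90/110) + (0.023 + 0.42²/2)·0.25 = -0.2007 + 0.0278 = -0.1729
d₁ = -0.1729 / 0.2100 = -0.8232 ≈ -0.82
d₂ = d₁ − σ√T = -0.8232 − 0.2100 = -1.0332 ≈ -1.03
e^(−rT) = e^(−0.023·0.25) = 0.9943
C = 90·N(-0.82) − 110·0.9943·N(-1.03) = 90·0.2061 − 110·0.9943·0.1515 = 18.5490 − 16.5700 = 1.9790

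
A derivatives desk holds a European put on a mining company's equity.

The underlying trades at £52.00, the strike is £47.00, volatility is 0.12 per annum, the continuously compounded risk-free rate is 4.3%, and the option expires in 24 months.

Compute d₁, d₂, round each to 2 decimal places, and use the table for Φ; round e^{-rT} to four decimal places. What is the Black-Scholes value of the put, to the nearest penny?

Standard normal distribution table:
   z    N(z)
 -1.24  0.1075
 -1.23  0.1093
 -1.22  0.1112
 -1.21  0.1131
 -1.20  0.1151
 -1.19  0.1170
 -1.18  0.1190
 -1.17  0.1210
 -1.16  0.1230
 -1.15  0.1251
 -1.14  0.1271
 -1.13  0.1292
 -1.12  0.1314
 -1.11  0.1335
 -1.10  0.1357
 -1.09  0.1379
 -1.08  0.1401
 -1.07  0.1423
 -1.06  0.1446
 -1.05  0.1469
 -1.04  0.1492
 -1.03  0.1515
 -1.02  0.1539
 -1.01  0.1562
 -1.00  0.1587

σ√T = 0.12 × 1.4142 = 0.1697
d₁ = [ln(52/47) + (0.043 + 0.12²/2)·2] / 0.1697 = [0.1011 + 0.1004] / 0.1697 = 1.1873 ≈ 1.19
d₂ = d₁ − σ√T = 1.1873 − 0.1697 = 1.0176 ≈ 1.02
e^(−rT) = e^(−0.043·2) = 0.9176
N(−d₂) = N(-1.02) = 0.1539;  N(−d₁) = N(-1.19) = 0.1170
P = 47·0.9176·0.1539 − 52·0.1170 = 6.6373 − 6.0840 = 0.5533

£0.55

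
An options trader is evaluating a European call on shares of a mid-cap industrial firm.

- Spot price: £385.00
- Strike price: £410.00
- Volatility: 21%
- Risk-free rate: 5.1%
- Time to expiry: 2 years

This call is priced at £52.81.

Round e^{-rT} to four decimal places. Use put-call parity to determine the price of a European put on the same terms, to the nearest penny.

e^(−rT) = e^(−0.051·2) = 0.9030
Put-call parity: C − P = S − K·e^(−rT) = 385 − 410·0.9030 = 385 − 370.2300 = 14.7700
P = C − (C − P) = 52.81 − (14.7700) = 38.0400

£38.04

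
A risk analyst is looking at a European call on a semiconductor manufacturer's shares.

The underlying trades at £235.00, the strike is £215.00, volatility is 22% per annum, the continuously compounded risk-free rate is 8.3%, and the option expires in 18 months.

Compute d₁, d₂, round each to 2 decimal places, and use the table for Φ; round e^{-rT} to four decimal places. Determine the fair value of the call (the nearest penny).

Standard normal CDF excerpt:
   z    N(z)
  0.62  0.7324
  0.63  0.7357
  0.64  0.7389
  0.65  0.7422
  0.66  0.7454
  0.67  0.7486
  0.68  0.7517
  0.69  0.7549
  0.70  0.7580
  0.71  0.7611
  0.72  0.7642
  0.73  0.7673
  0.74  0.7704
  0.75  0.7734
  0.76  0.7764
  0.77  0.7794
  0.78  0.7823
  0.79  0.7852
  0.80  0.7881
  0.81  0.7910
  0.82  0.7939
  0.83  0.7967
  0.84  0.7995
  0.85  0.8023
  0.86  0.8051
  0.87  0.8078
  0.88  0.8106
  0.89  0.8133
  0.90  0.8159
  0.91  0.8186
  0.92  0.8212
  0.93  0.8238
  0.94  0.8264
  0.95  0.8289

£52.10

T = 1.5;  σ√T = 0.2694
d₁ = [ln(235/215) + (0.083 + 0.22²/2)·1.5] / 0.2694 = [0.0889 + 0.1608] / 0.2694 = 0.9269 ≈ 0.93
d₂ = d₁ − σ√T = 0.9269 − 0.2694 = 0.6575 ≈ 0.66
e^(−rT) = e^(−0.083·1.5) = 0.8829
N(d₁) = N(0.93) = 0.8238;  N(d₂) = N(0.66) = 0.7454
C = 235·0.8238 − 215·0.8829·0.7454 = 193.5930 − 141.4944 = 52.0986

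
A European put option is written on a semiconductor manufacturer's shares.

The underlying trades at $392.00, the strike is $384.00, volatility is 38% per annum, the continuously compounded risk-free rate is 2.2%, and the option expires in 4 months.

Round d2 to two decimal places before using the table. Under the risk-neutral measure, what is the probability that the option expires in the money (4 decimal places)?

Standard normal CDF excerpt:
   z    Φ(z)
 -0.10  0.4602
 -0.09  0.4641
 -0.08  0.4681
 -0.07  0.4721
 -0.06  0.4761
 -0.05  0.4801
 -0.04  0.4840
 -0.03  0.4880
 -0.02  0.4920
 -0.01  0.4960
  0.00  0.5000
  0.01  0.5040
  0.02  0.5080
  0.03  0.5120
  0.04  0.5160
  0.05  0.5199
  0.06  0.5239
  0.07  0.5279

0.4920

σ√T = 0.38·√0.3333 = 0.2194
ln(S/K) + (r + σ²/2)T = ln(392/384) + (0.022 + 0.38²/2)·0.3333 = 0.0206 + 0.0314 = 0.0520
d₁ = 0.0520 / 0.2194 = 0.2371 which rounds to 0.24
d₂ = d₁ − σ√T = 0.2371 − 0.2194 = 0.0177 which rounds to 0.02
Pr(exercise) under Q = N(−d₂) = N(-0.02) = 0.4920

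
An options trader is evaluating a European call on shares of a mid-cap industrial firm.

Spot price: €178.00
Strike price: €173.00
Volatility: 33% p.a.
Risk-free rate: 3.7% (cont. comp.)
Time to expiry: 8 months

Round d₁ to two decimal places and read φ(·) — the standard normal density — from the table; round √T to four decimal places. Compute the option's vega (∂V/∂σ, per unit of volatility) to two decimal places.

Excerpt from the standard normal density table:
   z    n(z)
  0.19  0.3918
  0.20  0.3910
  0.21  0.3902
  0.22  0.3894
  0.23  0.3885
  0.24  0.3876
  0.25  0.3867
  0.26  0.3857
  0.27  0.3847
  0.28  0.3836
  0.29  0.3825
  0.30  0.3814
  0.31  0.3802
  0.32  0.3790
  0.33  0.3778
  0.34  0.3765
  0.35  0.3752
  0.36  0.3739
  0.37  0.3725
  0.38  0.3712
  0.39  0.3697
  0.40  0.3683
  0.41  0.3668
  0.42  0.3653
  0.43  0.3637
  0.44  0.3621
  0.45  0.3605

54.91

T = 0.6667;  σ√T = 0.2694
d₁ = [ln(178/173) + (0.037 + 0.33²/2)·0.6667] / 0.2694 = [0.0285 + 0.0610] / 0.2694 = 0.3320 ≈ 0.33
√T = √0.6667 = 0.8165
φ(d₁) = φ(0.33) = 0.3778
vega = S·φ(d₁)·√T = 178·0.3778·0.8165 = 54.9083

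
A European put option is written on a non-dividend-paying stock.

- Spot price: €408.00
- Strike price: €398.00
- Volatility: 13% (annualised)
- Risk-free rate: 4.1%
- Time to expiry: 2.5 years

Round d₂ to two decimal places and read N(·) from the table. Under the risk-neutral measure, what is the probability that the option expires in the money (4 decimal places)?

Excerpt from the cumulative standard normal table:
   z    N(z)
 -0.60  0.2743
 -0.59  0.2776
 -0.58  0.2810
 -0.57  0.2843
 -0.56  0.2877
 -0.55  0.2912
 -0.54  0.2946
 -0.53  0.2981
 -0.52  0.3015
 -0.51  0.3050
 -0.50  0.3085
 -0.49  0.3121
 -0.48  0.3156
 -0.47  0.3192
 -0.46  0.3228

σ√T = 0.13 × 1.5811 = 0.2055
d₁ = [ln(408/398) + (0.041 + ½·0.13²)·2.5] / (σ√T) = (0.0248 + 0.1236) / 0.2055 = 0.7222 ≈ 0.72
d₂ = 0.7222 − 0.2055 = 0.5166 ≈ 0.52
Pr(exercise) under Q = N(−d₂) = N(-0.52) = 0.3015

0.3015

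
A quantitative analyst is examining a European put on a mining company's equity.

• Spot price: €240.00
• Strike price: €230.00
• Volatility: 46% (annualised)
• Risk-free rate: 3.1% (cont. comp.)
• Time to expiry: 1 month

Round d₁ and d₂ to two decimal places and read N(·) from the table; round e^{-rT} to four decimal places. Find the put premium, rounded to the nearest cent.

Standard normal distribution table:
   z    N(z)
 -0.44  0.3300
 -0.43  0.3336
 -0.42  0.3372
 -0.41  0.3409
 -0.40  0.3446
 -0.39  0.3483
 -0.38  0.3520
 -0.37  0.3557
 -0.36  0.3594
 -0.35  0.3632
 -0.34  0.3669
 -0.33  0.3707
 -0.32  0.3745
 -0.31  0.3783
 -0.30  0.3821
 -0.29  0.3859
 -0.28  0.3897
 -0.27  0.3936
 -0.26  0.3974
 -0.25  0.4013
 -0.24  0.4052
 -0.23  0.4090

€8.48

T = 0.08333;  σ√T = 0.1328
d₁ = [ln(240/230) + (0.031 + 0.46²/2)·0.08333] / 0.1328 = [0.0426 + 0.0114] / 0.1328 = 0.4064 → 0.41
d₂ = d₁ − σ√T = 0.4064 − 0.1328 = 0.2736 → 0.27
exp(−rT) = exp(−0.031·0.08333) = 0.9974
N(−d₂) = N(-0.27) = 0.3936;  N(−d₁) = N(-0.41) = 0.3409
P = 230·0.9974·0.3936 − 240·0.3409 = 90.2926 − 81.8160 = 8.4766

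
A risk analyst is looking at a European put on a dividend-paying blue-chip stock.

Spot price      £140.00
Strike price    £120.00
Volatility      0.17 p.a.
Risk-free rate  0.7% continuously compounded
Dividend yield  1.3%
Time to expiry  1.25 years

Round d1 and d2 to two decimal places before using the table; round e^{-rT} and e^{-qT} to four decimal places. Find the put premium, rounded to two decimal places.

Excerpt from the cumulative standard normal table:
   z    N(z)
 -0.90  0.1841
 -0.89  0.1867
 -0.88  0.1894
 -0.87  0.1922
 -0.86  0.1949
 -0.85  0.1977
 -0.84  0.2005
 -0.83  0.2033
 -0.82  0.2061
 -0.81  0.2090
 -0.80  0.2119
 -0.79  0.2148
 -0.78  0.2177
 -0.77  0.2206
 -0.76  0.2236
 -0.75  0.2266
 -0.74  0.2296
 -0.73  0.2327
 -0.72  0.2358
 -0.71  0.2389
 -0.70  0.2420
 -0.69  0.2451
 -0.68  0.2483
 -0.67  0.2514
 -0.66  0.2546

σ√T = 0.17 × 1.1180 = 0.1901
d₁ = [ln(140/120) + (0.007 − 0.013 + ½·0.17²)·1.25] / (σ√T) = (0.1542 + 0.0106) / 0.1901 = 0.8666 ≈ 0.87
d₂ = 0.8666 − 0.1901 = 0.6765 ≈ 0.68
exp(−qT) = exp(−0.013·1.25) = 0.9839;  exp(−rT) = exp(−0.007·1.25) = 0.9913
N(−d₂) = N(-0.68) = 0.2483;  N(−d₁) = N(-0.87) = 0.1922
P = 120·0.9913·0.2483 − 140·0.9839·0.1922 = 29.5368 − 26.4748 = 3.0620

£3.06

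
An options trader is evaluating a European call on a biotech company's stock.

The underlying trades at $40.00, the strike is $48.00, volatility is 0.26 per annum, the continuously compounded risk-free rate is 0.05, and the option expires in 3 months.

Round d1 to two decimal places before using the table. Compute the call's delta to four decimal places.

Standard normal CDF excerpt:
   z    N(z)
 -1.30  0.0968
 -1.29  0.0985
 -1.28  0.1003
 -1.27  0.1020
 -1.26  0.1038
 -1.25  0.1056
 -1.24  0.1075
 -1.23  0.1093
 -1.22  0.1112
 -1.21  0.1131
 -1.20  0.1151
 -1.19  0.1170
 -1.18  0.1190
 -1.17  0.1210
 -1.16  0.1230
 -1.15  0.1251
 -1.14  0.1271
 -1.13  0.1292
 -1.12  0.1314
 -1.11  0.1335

T = 0.25;  σ√T = 0.1300
d₁ = [ln(40/48) + (0.05 + 0.26²/2)·0.25] / 0.1300 = [-0.1823 + 0.0210] / 0.1300 = -1.2413 which rounds to -1.24
N(d₁) = N(-1.24) = 0.1075
Δ_call = N(d₁) = 0.1075

0.1075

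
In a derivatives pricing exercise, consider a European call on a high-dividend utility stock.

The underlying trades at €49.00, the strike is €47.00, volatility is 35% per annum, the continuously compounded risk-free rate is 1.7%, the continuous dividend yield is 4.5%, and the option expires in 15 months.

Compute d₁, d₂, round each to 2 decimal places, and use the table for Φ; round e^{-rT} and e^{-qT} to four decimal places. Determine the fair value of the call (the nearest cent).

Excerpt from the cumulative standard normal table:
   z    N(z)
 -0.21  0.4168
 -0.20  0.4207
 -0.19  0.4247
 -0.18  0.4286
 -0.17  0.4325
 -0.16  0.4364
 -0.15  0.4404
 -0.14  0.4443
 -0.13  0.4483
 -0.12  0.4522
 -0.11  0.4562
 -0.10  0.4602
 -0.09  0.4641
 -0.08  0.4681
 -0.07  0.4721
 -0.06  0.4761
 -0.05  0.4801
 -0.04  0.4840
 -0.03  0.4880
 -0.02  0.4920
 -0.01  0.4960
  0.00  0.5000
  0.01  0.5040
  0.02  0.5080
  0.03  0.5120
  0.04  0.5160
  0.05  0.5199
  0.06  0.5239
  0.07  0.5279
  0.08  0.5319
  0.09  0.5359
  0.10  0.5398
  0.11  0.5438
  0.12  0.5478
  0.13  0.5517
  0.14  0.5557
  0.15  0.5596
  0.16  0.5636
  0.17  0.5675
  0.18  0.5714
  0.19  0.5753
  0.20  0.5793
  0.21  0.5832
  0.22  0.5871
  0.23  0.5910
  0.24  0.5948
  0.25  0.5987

σ√T = 0.35·√1.25 = 0.3913
d₁ = [ln(49/47) + (0.017 − 0.045 + 0.35²/2)·1.25] / 0.3913 = [0.0417 + 0.0416] / 0.3913 = 0.2127 ≈ 0.21
d₂ = d₁ − σ√T = 0.2127 − 0.3913 = -0.1786 ≈ -0.18
e^(−qT) = e^(−0.045·1.25) = 0.9453;  e^(−rT) = e^(−0.017·1.25) = 0.9790
N(d₁) = N(0.21) = 0.5832;  N(d₂) = N(-0.18) = 0.4286
C = 49·0.9453·0.5832 − 47·0.9790·0.4286 = 27.0136 − 19.7212 = 7.2925

€7.29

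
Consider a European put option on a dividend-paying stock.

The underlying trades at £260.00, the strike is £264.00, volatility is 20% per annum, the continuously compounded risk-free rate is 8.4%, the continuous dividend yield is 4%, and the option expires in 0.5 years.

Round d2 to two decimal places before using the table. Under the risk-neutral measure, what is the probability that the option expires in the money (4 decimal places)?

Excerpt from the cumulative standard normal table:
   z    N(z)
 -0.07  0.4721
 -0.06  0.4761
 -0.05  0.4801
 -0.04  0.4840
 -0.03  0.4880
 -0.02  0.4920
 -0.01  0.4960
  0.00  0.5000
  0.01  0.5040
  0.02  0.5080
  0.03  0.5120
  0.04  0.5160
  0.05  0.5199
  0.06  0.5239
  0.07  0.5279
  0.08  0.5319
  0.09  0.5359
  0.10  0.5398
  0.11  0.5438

σ√T = 0.2·√0.5 = 0.1414
ln(S/K) + (r − q + σ²/2)T = ln(260/264) + (0.084 − 0.04 + 0.2²/2)·0.5 = -0.0153 + 0.0320 = 0.0167
d₁ = 0.0167 / 0.1414 = 0.1183 → 0.12
d₂ = d₁ − σ√T = 0.1183 − 0.1414 = -0.0231 → -0.02
Risk-neutral Pr[S_T < K] = N(−d₂) = N(0.02) = 0.5080

0.5080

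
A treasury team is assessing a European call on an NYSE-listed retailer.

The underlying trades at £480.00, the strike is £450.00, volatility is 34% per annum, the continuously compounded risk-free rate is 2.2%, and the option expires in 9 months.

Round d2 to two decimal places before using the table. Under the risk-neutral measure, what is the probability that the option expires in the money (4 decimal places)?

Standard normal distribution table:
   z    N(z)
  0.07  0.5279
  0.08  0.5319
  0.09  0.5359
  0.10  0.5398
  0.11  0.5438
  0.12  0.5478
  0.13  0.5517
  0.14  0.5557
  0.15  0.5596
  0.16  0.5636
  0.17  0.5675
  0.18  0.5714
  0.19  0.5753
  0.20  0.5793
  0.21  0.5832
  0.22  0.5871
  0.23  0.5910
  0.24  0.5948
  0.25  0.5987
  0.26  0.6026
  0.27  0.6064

σ√T = 0.34·√0.75 = 0.2944
ln(S/K) + (r + σ²/2)T = ln(480/450) + (0.022 + 0.34²/2)·0.75 = 0.0645 + 0.0599 = 0.1244
d₁ = 0.1244 / 0.2944 = 0.4224 → 0.42
d₂ = d₁ − σ√T = 0.4224 − 0.2944 = 0.1280 → 0.13
Risk-neutral Pr[S_T > K] = N(d₂) = N(0.13) = 0.5517

0.5517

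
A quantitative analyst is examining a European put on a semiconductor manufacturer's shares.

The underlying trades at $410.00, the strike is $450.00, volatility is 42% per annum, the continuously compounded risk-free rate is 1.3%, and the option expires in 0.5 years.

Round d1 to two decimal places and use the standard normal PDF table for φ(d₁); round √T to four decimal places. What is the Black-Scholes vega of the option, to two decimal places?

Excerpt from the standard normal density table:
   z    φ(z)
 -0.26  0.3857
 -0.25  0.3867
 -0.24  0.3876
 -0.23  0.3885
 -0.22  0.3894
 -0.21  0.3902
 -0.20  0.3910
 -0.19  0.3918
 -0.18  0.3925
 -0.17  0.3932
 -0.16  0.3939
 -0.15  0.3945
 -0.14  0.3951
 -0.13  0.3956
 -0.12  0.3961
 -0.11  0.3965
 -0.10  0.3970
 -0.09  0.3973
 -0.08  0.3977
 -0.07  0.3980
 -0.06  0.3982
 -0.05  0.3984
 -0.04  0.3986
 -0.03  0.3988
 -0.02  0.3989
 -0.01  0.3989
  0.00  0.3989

T = 0.5;  σ√T = 0.2970
ln(S/K) + (r + σ²/2)T = ln(410/450) + (0.013 + 0.42²/2)·0.5 = -0.0931 + 0.0506 = -0.0425
d₁ = -0.0425 / 0.2970 = -0.1431 ⇒ -0.14
√T = √0.5 = 0.7071
φ(d₁) = φ(-0.14) = 0.3951
vega = S·φ(d₁)·√T = 410·0.3951·0.7071 = 114.5438

114.54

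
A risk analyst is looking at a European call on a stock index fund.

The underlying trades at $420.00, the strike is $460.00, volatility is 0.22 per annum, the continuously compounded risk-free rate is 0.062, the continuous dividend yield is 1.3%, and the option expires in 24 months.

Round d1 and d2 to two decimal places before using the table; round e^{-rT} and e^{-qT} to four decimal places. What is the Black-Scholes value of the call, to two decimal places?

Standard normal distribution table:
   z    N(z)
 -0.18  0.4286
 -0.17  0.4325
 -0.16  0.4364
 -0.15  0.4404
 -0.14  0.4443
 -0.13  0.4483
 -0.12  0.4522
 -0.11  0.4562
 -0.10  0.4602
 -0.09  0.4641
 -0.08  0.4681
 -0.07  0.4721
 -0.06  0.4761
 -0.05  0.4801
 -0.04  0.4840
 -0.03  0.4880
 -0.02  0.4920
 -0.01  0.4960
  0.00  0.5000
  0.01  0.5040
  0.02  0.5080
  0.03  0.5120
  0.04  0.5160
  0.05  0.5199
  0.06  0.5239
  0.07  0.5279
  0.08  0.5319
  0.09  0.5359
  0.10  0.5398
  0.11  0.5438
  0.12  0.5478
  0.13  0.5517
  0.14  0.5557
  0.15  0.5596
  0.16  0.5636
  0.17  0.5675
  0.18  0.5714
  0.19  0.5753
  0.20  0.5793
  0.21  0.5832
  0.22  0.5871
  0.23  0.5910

$51.65

σ√T = 0.22·√2 = 0.3111
d₁ = [ln(420/460) + (0.062 − 0.013 + ½·0.22²)·2] / (σ√T) = (-0.0910 + 0.1464) / 0.3111 = 0.1782 → 0.18
d₂ = 0.1782 − 0.3111 = -0.1330 → -0.13
exp(−qT) = exp(−0.013·2) = 0.9743;  exp(−rT) = exp(−0.062·2) = 0.8834
N(d₁) = N(0.18) = 0.5714;  N(d₂) = N(-0.13) = 0.4483
C = 420·0.9743·0.5714 − 460·0.8834·0.4483 = 233.8203 − 182.1730 = 51.6473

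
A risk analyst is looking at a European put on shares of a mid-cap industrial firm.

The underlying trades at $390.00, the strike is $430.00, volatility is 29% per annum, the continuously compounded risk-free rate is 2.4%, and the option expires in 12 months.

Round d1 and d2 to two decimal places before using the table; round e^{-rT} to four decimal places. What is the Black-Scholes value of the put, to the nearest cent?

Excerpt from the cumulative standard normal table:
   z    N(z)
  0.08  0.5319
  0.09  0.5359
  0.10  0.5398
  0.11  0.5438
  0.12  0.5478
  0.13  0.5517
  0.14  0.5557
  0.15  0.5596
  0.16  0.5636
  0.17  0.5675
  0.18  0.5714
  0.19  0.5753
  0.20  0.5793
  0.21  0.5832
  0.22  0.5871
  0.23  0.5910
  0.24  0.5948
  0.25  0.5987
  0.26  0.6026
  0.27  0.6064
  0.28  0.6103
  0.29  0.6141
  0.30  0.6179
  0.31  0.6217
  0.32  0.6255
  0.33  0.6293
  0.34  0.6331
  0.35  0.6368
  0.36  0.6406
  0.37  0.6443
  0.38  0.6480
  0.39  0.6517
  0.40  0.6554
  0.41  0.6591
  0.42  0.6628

T = 1;  σ√T = 0.2900
d₁ = [ln(390/430) + (0.024 + ½·0.29²)·1] / (σ√T) = (-0.0976 + 0.0660) / 0.2900 = -0.1089 → -0.11
d₂ = -0.1089 − 0.2900 = -0.3989 → -0.40
e^(−rT) = e^(−0.024·1) = 0.9763
N(−d₂) = N(0.40) = 0.6554;  N(−d₁) = N(0.11) = 0.5438
P = 430·0.9763·0.6554 − 390·0.5438 = 275.1428 − 212.0820 = 63.0608

$63.06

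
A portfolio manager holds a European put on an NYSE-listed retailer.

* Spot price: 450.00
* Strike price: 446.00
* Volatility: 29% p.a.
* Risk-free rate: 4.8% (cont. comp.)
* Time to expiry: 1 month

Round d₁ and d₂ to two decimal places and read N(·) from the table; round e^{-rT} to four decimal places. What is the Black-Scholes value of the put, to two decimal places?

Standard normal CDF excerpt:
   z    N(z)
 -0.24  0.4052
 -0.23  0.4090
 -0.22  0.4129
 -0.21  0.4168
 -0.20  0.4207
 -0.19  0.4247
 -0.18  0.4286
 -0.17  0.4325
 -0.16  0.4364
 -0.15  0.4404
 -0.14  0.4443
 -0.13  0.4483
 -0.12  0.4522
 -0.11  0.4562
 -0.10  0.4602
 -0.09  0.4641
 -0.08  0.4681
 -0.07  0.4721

σ√T = 0.29 × 0.2887 = 0.0837
d₁ = [ln(450/446) + (0.048 + ½·0.29²)·0.08333] / (σ√T) = (0.0089 + 0.0075) / 0.0837 = 0.1963 ⇒ 0.20
d₂ = 0.1963 − 0.0837 = 0.1126 ⇒ 0.11
exp(−rT) = exp(−0.048·0.08333) = 0.9960
P = 446·0.9960·N(-0.11) − 450·N(-0.20) = 446·0.9960·0.4562 − 450·0.4207 = 202.6513 − 189.3150 = 13.3363

13.34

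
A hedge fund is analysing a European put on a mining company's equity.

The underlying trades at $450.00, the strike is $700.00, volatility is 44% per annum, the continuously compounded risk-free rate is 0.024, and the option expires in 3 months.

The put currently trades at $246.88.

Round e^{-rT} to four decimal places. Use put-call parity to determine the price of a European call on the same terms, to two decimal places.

$1.08

e^(−rT) = e^(−0.024·0.25) = 0.9940
Put-call parity: C − P = S − K·e^(−rT) = 450 − 700·0.9940 = 450 − 695.8000 = -245.8000
C = P + (C − P) = 246.88 + (-245.8000) = 1.0800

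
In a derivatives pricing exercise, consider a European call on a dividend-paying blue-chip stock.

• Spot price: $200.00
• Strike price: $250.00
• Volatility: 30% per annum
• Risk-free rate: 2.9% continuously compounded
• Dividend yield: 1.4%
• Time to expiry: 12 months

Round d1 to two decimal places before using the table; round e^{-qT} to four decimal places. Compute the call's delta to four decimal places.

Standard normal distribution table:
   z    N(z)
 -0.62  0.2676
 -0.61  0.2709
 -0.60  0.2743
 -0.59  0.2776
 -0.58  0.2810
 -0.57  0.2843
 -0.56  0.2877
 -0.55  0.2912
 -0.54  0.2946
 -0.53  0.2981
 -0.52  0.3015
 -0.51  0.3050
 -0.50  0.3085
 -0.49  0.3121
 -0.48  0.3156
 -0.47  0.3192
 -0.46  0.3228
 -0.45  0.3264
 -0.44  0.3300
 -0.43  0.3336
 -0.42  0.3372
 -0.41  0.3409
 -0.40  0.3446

0.2905

σ√T = 0.3 × 1.0000 = 0.3000
d₁ = [ln(200/250) + (0.029 − 0.014 + ½·0.3²)·1] / (σ√T) = (-0.2231 + 0.0600) / 0.3000 = -0.5438 which rounds to -0.54
N(d₁) = N(-0.54) = 0.2946
Δ_call = exp(−qT)·N(d₁) = 0.9861·0.2946 = 0.2905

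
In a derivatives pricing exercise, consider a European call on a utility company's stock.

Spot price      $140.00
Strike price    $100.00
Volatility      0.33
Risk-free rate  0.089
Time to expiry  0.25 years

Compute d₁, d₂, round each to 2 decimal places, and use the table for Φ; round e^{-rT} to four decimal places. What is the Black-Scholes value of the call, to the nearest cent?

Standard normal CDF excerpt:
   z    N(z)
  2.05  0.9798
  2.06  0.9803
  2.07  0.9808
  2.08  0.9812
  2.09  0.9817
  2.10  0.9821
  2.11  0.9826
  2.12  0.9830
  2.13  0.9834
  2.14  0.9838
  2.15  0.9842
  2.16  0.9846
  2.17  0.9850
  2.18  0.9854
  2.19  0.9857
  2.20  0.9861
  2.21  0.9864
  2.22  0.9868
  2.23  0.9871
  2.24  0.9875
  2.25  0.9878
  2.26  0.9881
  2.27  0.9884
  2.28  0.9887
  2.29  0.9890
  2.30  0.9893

σ√T = 0.33·√0.25 = 0.1650
d₁ = [ln(140/100) + (0.089 + 0.33²/2)·0.25] / 0.1650 = [0.3365 + 0.0359] / 0.1650 = 2.2566 → 2.26
d₂ = d₁ − σ√T = 2.2566 − 0.1650 = 2.0916 → 2.09
e^(−rT) = e^(−0.089·0.25) = 0.9780
N(d₁) = N(2.26) = 0.9881;  N(d₂) = N(2.09) = 0.9817
C = 140·0.9881 − 100·0.9780·0.9817 = 138.3340 − 96.0103 = 42.3237

$42.32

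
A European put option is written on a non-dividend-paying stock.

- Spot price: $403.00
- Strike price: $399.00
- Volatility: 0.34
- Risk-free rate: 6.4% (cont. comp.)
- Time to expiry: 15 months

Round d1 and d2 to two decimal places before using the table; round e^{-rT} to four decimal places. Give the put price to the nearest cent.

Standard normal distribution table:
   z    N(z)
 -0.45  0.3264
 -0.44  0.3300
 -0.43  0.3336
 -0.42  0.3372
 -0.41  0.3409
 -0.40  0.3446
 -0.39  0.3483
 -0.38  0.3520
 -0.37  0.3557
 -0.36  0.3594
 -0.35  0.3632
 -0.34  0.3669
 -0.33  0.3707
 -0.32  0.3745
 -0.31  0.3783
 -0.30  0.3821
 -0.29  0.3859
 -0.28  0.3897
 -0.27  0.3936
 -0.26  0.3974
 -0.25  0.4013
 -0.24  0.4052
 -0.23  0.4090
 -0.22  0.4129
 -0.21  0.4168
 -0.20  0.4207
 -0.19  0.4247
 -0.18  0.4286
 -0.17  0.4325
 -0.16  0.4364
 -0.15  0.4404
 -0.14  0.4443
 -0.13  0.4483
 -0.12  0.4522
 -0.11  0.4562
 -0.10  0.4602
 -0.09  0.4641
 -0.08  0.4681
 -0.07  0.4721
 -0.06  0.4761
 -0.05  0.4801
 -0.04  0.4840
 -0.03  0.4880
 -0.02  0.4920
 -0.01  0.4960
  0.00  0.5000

$42.39

σ√T = 0.34·√1.25 = 0.3801
d₁ = [ln(403/399) + (0.064 + ½·0.34²)·1.25] / (σ√T) = (0.0100 + 0.1523) / 0.3801 = 0.4268 ⇒ 0.43
d₂ = 0.4268 − 0.3801 = 0.0466 ⇒ 0.05
e^(−rT) = e^(−0.064·1.25) = 0.9231
N(−d₂) = N(-0.05) = 0.4801;  N(−d₁) = N(-0.43) = 0.3336
P = 399·0.9231·0.4801 − 403·0.3336 = 176.8289 − 134.4408 = 42.3881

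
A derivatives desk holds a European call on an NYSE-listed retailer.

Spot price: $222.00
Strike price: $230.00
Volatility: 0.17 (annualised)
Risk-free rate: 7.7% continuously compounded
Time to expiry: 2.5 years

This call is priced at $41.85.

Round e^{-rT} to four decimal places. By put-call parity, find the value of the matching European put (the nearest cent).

exp(−rT) = exp(−0.077·2.5) = 0.8249
Put-call parity: C − P = S − K·e^(−rT) = 222 − 230·0.8249 = 222 − 189.7270 = 32.2730
P = C − (C − P) = 41.85 − (32.2730) = 9.5770

$9.58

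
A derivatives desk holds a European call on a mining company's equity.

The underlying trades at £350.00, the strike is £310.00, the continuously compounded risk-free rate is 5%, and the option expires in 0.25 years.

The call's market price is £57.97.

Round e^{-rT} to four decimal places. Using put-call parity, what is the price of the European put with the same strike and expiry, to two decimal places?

e^(−rT) = e^(−0.05·0.25) = 0.9876
Put-call parity: C − P = S − K·e^(−rT) = 350 − 310·0.9876 = 350 − 306.1560 = 43.8440
P = C − (C − P) = 57.97 − (43.8440) = 14.1260

£14.13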